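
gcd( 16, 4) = 4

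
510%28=6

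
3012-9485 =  - 6473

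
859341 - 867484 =-8143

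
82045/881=93 + 112/881 = 93.13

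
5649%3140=2509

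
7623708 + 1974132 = 9597840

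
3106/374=8 + 57/187 = 8.30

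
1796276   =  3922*458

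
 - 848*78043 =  - 66180464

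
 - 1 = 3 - 4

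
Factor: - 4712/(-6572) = 38/53=2^1*19^1  *  53^( - 1 ) 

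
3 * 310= 930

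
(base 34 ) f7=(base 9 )634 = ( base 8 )1005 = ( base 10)517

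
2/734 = 1/367 = 0.00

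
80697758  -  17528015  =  63169743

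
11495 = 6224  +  5271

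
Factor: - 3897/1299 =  - 3^1 =- 3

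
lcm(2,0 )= 0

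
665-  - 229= 894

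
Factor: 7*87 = 609 = 3^1*7^1*29^1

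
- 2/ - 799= 2/799 = 0.00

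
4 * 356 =1424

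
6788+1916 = 8704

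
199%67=65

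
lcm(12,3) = 12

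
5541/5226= 1  +  105/1742 = 1.06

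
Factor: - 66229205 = -5^1*7^1*593^1*3191^1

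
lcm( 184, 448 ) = 10304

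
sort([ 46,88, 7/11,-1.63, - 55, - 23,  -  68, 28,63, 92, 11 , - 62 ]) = [-68, - 62 ,-55, - 23, - 1.63, 7/11,11, 28 , 46 , 63, 88,92 ]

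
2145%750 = 645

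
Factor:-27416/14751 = - 2^3*3^( - 2 )*11^ ( - 1)*23^1  =  - 184/99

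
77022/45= 1711 + 3/5 = 1711.60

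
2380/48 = 49 + 7/12 =49.58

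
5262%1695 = 177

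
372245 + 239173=611418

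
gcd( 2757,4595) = 919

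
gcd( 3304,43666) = 14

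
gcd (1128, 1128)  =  1128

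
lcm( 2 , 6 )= 6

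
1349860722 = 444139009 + 905721713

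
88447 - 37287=51160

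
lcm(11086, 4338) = 99774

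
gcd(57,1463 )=19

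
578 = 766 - 188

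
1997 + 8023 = 10020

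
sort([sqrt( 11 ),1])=[ 1,sqrt( 11)]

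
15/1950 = 1/130 = 0.01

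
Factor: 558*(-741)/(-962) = 15903/37 = 3^3*19^1* 31^1*37^( - 1 )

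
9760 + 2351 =12111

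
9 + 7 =16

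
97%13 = 6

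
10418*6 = 62508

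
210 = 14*15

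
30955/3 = 30955/3 = 10318.33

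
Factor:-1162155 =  - 3^1*5^1*77477^1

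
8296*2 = 16592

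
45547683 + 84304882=129852565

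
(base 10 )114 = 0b1110010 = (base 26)4A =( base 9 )136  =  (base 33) 3f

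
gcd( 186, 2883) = 93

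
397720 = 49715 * 8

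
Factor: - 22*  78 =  - 2^2*3^1*11^1*13^1 = - 1716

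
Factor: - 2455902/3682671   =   - 818634/1227557 = - 2^1 * 3^1*19^1*43^1* 167^1*191^( - 1)*6427^( - 1)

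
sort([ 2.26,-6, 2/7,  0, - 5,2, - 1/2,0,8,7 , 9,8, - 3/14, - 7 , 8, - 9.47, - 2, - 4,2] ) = [ - 9.47, - 7,  -  6, -5  , - 4, - 2 , - 1/2, - 3/14, 0, 0,2/7, 2, 2,  2.26, 7 , 8, 8,8, 9]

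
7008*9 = 63072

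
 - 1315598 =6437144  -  7752742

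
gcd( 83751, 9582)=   3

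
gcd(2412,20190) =6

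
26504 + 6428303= 6454807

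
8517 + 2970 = 11487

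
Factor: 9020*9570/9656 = 10790175/1207 = 3^1 *5^2 * 11^2 * 17^( - 1)*29^1*41^1*71^( - 1)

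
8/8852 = 2/2213 = 0.00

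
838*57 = 47766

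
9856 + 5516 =15372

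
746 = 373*2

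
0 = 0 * 8476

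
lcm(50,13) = 650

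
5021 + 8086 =13107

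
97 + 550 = 647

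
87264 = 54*1616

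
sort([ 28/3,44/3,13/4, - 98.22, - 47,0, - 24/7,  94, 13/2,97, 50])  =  [ - 98.22, - 47, - 24/7, 0, 13/4, 13/2 , 28/3,44/3,50,94,97]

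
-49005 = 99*(-495) 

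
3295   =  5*659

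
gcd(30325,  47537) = 1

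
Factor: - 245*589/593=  - 144305/593 = - 5^1*7^2*19^1 * 31^1*593^ ( - 1)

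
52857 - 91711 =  - 38854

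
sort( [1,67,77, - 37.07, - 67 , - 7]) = [-67,-37.07, - 7,1 , 67, 77] 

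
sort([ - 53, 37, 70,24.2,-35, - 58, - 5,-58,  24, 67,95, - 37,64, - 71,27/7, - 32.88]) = [ - 71, - 58,  -  58, - 53, - 37, - 35, - 32.88, - 5,27/7,24 , 24.2,37,64,67, 70,95 ]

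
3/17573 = 3/17573 = 0.00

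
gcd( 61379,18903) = 1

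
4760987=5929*803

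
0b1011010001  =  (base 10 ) 721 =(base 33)ls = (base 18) 241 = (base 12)501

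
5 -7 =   -  2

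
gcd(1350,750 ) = 150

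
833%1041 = 833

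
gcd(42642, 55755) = 9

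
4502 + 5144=9646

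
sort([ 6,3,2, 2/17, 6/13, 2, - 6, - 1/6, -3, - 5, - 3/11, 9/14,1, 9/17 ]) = [ - 6, - 5, - 3, - 3/11, - 1/6,  2/17, 6/13, 9/17, 9/14, 1,2, 2, 3, 6]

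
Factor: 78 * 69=2^1*3^2 * 13^1 * 23^1 = 5382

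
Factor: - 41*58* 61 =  - 145058 =-  2^1 * 29^1 * 41^1* 61^1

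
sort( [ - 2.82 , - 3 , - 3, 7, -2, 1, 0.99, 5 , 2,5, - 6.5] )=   [ - 6.5 ,-3 ,- 3, - 2.82 , - 2,0.99,1 , 2 , 5,5,7]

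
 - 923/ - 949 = 71/73 = 0.97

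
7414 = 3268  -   - 4146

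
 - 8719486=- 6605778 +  - 2113708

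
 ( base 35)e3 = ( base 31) FS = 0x1ed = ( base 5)3433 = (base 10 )493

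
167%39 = 11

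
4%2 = 0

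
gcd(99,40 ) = 1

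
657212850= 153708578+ 503504272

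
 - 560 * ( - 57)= 31920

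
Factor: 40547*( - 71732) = - 2^2*13^1 * 79^1 * 227^1*3119^1 = - 2908517404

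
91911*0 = 0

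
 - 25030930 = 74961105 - 99992035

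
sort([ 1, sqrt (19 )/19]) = [sqrt(19 ) /19,1]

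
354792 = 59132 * 6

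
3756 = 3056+700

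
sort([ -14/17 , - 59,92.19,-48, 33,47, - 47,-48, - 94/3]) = [ -59,  -  48, - 48,-47 ,- 94/3, - 14/17, 33,47, 92.19]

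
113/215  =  113/215 = 0.53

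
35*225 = 7875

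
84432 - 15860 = 68572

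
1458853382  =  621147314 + 837706068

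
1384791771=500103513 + 884688258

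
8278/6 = 4139/3 = 1379.67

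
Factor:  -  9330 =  - 2^1* 3^1*5^1*311^1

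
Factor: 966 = 2^1*3^1 * 7^1*23^1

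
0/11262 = 0 = 0.00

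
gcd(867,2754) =51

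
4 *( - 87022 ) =-348088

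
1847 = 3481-1634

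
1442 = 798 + 644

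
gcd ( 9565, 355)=5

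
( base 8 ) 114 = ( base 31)2e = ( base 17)48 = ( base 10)76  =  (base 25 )31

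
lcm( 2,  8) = 8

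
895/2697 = 895/2697  =  0.33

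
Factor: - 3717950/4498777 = -2^1 * 5^2*53^1*61^1* 195599^( - 1)  =  - 161650/195599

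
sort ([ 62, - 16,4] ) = [ - 16 , 4, 62 ]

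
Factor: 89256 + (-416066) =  - 326810 = - 2^1*5^1 * 11^1 * 2971^1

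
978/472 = 2 + 17/236 = 2.07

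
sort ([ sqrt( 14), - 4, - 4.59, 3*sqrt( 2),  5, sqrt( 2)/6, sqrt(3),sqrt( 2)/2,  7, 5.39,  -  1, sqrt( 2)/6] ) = [ - 4.59,  -  4, - 1, sqrt( 2)/6,sqrt (2)/6, sqrt( 2)/2, sqrt(3), sqrt( 14), 3*sqrt( 2), 5,5.39, 7 ] 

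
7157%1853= 1598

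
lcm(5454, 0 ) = 0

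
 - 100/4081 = - 1  +  3981/4081 = - 0.02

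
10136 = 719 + 9417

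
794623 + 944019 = 1738642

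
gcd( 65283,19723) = 1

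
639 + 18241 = 18880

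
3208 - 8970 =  - 5762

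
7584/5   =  7584/5 = 1516.80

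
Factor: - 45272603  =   - 277^1 *353^1*463^1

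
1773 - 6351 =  - 4578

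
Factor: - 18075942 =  - 2^1*  3^2*311^1 * 3229^1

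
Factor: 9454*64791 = 612534114 = 2^1* 3^2*23^1*29^1*163^1*313^1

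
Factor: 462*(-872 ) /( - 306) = 67144/51  =  2^3 *3^ ( - 1) * 7^1*11^1*17^ (-1 )* 109^1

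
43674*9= 393066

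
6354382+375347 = 6729729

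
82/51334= 41/25667 = 0.00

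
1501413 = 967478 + 533935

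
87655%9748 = 9671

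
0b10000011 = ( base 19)6h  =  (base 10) 131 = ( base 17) 7c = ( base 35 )3q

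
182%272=182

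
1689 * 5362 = 9056418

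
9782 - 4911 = 4871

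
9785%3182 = 239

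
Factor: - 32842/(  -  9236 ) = 2^( - 1 )* 2309^(-1) * 16421^1 = 16421/4618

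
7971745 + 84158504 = 92130249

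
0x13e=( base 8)476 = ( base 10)318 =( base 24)D6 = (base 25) ci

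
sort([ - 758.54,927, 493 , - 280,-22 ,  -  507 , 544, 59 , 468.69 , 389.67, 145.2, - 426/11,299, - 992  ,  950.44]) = [ - 992, - 758.54 , - 507,-280 , - 426/11, - 22,59,  145.2,299,389.67,468.69 , 493  ,  544,927,950.44]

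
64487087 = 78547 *821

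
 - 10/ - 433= 10/433 = 0.02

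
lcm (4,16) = 16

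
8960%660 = 380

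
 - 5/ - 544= 5/544 =0.01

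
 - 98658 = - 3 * 32886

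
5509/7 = 787 = 787.00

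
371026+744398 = 1115424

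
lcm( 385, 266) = 14630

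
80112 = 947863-867751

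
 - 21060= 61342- 82402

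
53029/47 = 53029/47 = 1128.28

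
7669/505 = 15+94/505 = 15.19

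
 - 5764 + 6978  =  1214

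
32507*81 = 2633067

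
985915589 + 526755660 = 1512671249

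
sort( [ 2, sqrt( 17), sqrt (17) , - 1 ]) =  [ - 1,2, sqrt( 17 ), sqrt(17)]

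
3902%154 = 52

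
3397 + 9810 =13207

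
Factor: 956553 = 3^1*13^1*24527^1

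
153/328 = 153/328 = 0.47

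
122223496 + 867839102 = 990062598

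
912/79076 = 228/19769 = 0.01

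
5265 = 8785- 3520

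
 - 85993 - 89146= - 175139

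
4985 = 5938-953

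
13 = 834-821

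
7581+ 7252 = 14833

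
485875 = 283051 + 202824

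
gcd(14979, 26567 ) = 1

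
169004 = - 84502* ( - 2)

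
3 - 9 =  - 6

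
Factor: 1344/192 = 7^1=7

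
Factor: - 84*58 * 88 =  - 2^6*3^1 * 7^1*11^1*29^1= -428736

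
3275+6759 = 10034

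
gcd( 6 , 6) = 6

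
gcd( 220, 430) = 10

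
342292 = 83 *4124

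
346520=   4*86630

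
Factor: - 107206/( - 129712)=2^( - 3)*67^(  -  1)*443^1  =  443/536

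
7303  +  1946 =9249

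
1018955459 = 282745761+736209698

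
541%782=541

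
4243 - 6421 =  - 2178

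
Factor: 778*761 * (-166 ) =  - 98281628 = - 2^2*83^1*389^1 * 761^1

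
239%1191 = 239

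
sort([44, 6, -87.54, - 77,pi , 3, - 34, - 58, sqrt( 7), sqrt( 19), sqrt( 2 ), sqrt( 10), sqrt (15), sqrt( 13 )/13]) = [ - 87.54, -77, - 58,-34,  sqrt (13 )/13, sqrt( 2) , sqrt( 7), 3, pi,sqrt(10) , sqrt(15), sqrt ( 19) , 6, 44]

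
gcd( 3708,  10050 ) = 6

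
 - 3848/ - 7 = 549 + 5/7 = 549.71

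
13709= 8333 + 5376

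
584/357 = 1 +227/357 =1.64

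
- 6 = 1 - 7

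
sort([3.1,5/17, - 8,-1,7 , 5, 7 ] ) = [-8,  -  1, 5/17,3.1, 5,7,  7]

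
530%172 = 14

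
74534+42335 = 116869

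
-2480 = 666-3146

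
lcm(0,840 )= 0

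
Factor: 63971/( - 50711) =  -3763/2983  =  -19^( - 1)*53^1 * 71^1*157^(-1)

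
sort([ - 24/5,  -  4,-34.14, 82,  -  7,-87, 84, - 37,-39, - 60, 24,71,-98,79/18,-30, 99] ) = [ - 98,-87,-60,- 39, - 37,  -  34.14,-30 , -7 , - 24/5 ,-4 , 79/18, 24 , 71, 82,  84,99 ] 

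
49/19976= 49/19976= 0.00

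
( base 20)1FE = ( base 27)QC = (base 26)11C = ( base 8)1312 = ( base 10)714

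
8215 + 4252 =12467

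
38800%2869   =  1503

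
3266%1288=690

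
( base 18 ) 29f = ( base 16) 339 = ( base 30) RF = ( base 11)690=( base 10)825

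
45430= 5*9086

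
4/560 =1/140 = 0.01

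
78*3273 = 255294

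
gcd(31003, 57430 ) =1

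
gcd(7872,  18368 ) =2624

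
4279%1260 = 499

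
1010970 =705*1434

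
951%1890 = 951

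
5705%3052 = 2653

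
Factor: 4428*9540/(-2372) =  - 10560780/593 = -2^2*3^5*5^1*41^1  *  53^1*593^( -1)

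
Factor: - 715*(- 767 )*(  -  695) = -381141475 = - 5^2 * 11^1 * 13^2 * 59^1 * 139^1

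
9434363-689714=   8744649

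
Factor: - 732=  - 2^2*3^1*61^1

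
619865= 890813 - 270948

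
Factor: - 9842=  - 2^1*7^1*19^1*37^1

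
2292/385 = 2292/385  =  5.95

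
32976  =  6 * 5496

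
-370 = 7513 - 7883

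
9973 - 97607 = -87634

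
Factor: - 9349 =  - 9349^1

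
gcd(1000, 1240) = 40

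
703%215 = 58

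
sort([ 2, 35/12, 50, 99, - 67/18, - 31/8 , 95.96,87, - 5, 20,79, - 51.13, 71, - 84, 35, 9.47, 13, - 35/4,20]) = [ - 84, - 51.13,- 35/4, - 5, - 31/8, - 67/18,2,35/12, 9.47, 13, 20, 20, 35,50, 71, 79,87,95.96, 99] 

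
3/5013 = 1/1671 = 0.00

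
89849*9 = 808641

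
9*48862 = 439758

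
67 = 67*1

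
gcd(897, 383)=1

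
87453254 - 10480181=76973073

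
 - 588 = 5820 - 6408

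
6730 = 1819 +4911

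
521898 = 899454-377556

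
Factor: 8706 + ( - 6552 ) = 2154 = 2^1 * 3^1*359^1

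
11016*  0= 0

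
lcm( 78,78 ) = 78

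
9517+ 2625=12142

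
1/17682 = 1/17682  =  0.00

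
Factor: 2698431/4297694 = 2^( - 1)*3^1 * 61^( - 1) * 35227^( - 1)*899477^1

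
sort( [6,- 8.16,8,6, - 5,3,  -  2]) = [  -  8.16, - 5, - 2,3, 6,6 , 8]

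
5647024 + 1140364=6787388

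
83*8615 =715045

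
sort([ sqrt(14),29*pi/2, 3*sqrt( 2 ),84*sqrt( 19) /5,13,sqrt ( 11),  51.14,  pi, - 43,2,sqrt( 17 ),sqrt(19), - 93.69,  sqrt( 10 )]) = [ -93.69, - 43,2, pi,sqrt( 10 ),sqrt( 11), sqrt( 14),sqrt( 17 ),3*sqrt (2 ),sqrt(19 ), 13,  29*pi/2, 51.14, 84 *sqrt(19 ) /5 ] 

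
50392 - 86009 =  - 35617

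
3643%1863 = 1780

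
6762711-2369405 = 4393306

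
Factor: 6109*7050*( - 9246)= - 2^2*3^2*5^2*23^1*41^1 * 47^1 * 67^1*149^1 = -398210888700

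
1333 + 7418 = 8751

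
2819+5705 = 8524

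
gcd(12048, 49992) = 24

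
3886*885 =3439110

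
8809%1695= 334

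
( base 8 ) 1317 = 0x2CF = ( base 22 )1AF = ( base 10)719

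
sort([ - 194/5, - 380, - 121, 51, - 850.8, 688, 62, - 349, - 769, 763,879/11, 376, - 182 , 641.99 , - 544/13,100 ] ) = [ -850.8,-769, - 380, - 349,-182, - 121, -544/13 , - 194/5,51, 62, 879/11, 100,376, 641.99, 688 , 763 ] 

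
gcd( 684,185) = 1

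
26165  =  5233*5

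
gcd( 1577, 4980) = 83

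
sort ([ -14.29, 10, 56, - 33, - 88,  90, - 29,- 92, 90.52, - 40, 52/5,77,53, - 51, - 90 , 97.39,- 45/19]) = [ - 92, - 90, - 88, - 51,- 40, - 33 , - 29, - 14.29, - 45/19, 10 , 52/5, 53,56, 77, 90,90.52, 97.39 ]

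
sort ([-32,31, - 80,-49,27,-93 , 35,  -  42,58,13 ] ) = [-93, - 80, - 49, - 42,- 32,  13,27,31,35,58]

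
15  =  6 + 9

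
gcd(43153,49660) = 1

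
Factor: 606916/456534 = 2^1 * 3^( - 2)*13^(  -  1 ) * 1951^( - 1)*151729^1=303458/228267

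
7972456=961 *8296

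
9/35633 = 9/35633 = 0.00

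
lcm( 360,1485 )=11880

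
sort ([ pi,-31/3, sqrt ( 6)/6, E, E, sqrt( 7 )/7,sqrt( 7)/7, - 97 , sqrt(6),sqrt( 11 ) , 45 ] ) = [ - 97, - 31/3,sqrt( 7)/7,  sqrt( 7)/7,sqrt(6)/6, sqrt( 6),  E,E,pi,sqrt( 11),45 ]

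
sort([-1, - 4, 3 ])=[-4, - 1, 3]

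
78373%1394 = 309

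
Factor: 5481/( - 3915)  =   - 7/5 = - 5^(  -  1 ) * 7^1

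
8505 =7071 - -1434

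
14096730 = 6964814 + 7131916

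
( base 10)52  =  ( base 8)64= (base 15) 37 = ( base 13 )40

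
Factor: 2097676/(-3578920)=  - 524419/894730 = - 2^(  -  1)*5^(  -  1)*7^1* 19^1 * 131^ ( - 1)*683^ (- 1)*3943^1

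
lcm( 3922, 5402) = 286306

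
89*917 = 81613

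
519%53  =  42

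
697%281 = 135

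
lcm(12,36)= 36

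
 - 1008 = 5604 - 6612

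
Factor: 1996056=2^3*3^3*9241^1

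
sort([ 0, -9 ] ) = [-9,  0 ]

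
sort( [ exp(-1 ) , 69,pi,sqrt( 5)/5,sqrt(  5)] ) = [exp( - 1),sqrt( 5)/5, sqrt( 5 ),pi,69 ] 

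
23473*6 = 140838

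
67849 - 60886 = 6963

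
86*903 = 77658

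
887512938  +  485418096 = 1372931034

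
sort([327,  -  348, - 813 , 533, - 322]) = [  -  813,  -  348, - 322, 327,533]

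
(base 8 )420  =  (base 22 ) C8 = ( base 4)10100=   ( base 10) 272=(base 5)2042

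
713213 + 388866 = 1102079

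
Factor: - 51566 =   -  2^1*19^1*23^1*59^1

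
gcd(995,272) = 1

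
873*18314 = 15988122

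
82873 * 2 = 165746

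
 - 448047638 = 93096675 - 541144313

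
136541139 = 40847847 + 95693292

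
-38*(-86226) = 3276588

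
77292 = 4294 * 18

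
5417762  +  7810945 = 13228707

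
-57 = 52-109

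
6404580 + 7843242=14247822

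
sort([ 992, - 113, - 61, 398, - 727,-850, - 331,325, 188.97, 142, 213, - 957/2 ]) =[ - 850,-727, - 957/2 ,  -  331, - 113, - 61, 142, 188.97, 213, 325, 398,992]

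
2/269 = 2/269 = 0.01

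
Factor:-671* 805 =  - 5^1*7^1 * 11^1 *23^1*61^1=-540155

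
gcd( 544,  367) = 1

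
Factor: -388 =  - 2^2*97^1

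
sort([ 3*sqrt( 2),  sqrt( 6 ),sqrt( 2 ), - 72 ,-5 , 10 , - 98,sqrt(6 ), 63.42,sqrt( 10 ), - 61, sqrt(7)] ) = [ - 98, - 72, - 61 , - 5 , sqrt(2 ),sqrt( 6),sqrt( 6),sqrt ( 7) , sqrt (10 ), 3*sqrt( 2),10, 63.42 ]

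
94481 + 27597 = 122078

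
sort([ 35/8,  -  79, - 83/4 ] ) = [-79, - 83/4,35/8] 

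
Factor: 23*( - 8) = -2^3*23^1 = - 184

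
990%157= 48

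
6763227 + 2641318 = 9404545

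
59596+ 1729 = 61325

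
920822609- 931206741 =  - 10384132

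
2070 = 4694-2624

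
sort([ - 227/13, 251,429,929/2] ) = [ - 227/13,251,429, 929/2] 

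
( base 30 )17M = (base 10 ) 1132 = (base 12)7a4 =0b10001101100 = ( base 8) 2154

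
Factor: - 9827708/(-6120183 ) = 2^2*3^( - 1 ) * 11^1*401^1*479^ ( -1)*557^1*4259^ (  -  1)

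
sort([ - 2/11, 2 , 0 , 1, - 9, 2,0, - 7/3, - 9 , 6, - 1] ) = [ - 9, - 9 ,-7/3,-1, - 2/11,0,  0,1, 2,2,6]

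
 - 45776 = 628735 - 674511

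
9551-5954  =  3597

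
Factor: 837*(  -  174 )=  - 145638 = -2^1*3^4*29^1*31^1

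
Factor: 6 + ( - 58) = -2^2 *13^1 = - 52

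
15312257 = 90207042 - 74894785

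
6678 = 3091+3587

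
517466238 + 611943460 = 1129409698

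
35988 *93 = 3346884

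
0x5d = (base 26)3f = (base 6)233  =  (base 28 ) 39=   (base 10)93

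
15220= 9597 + 5623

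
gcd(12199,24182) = 1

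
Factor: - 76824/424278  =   - 44/243= - 2^2*3^ ( - 5 )*11^1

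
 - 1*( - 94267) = 94267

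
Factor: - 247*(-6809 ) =1681823= 11^1 * 13^1*19^1 *619^1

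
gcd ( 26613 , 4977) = 9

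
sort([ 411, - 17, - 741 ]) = [ - 741, - 17,411] 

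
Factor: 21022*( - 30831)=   -  648129282 = -2^1*3^1*23^1 * 43^1*239^1*457^1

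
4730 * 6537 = 30920010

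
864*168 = 145152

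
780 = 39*20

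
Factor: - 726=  - 2^1  *  3^1*11^2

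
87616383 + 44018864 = 131635247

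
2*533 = 1066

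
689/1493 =689/1493 = 0.46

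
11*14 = 154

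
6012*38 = 228456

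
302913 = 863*351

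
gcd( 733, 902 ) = 1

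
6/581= 6/581 = 0.01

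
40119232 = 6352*6316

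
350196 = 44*7959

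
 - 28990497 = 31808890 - 60799387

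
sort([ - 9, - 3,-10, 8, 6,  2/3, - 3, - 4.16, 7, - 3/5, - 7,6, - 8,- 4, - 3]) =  [ - 10, - 9, - 8,-7, - 4.16,-4, - 3, - 3, - 3, - 3/5,  2/3 , 6, 6,7,  8]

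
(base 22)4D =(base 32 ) 35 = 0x65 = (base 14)73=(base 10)101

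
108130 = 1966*55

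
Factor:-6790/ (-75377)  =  2^1*5^1*7^1*97^1*75377^(-1) 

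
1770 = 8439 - 6669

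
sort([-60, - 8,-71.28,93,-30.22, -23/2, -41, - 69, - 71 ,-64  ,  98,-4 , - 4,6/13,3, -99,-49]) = [ - 99, - 71.28,  -  71, - 69 ,-64, - 60,-49,-41 ,-30.22,-23/2,  -  8,-4,-4, 6/13,3,93,98] 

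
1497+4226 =5723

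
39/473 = 39/473 = 0.08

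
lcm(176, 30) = 2640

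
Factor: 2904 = 2^3 * 3^1*11^2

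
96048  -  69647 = 26401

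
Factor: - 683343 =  - 3^3 * 25309^1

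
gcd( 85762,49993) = 1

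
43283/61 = 43283/61 = 709.56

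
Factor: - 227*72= - 16344= - 2^3*3^2*227^1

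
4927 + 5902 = 10829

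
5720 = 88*65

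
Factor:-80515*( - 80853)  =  3^1*5^1 * 16103^1*26951^1  =  6509879295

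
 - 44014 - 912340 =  - 956354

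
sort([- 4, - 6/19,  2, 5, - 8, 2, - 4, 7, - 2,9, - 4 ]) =[ - 8,-4, - 4,-4, - 2, - 6/19, 2, 2, 5, 7,  9 ]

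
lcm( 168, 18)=504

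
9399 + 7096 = 16495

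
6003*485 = 2911455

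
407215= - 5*( - 81443 ) 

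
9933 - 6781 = 3152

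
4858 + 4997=9855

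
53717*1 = 53717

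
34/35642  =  17/17821 = 0.00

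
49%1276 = 49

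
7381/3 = 7381/3 = 2460.33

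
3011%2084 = 927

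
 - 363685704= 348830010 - 712515714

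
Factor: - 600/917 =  - 2^3*3^1 * 5^2 * 7^(-1 )* 131^(- 1) 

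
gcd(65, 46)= 1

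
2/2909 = 2/2909=0.00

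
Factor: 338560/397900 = 2^5* 5^( - 1 )*23^1*173^(-1) = 736/865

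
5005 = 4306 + 699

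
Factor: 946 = 2^1*11^1*43^1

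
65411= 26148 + 39263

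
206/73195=206/73195 = 0.00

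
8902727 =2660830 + 6241897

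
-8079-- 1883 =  - 6196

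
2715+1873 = 4588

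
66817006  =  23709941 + 43107065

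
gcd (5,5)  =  5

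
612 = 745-133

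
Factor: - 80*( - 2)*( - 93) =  - 2^5*3^1 * 5^1 *31^1  =  - 14880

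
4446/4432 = 1  +  7/2216 = 1.00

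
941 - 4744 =  -  3803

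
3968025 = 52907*75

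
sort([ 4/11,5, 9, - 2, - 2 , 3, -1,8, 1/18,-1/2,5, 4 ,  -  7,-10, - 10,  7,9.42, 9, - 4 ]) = [ - 10, - 10,  -  7, - 4, - 2, - 2,  -  1, - 1/2, 1/18,  4/11,3, 4, 5,  5,7,  8,9, 9,9.42]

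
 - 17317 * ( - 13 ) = 225121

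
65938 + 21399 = 87337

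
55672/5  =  11134 + 2/5= 11134.40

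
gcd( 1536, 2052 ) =12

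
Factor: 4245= 3^1 *5^1*283^1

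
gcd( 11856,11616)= 48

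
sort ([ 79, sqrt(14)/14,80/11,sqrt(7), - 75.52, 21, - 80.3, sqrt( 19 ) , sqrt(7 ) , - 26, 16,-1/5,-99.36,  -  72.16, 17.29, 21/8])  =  [ -99.36, - 80.3, - 75.52, - 72.16, - 26,  -  1/5, sqrt(14)/14,  21/8, sqrt( 7 ),sqrt(7),sqrt( 19), 80/11, 16,  17.29, 21,79 ]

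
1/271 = 1/271 = 0.00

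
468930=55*8526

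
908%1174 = 908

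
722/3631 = 722/3631 = 0.20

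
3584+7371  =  10955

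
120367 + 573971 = 694338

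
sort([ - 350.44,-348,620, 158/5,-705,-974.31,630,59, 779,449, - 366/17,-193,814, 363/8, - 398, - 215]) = [ - 974.31 , - 705, - 398, - 350.44, - 348, - 215 , - 193,-366/17,  158/5,363/8, 59,449, 620 , 630,779 , 814 ]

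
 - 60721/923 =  - 60721/923 = - 65.79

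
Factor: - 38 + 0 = -2^1*19^1 = -38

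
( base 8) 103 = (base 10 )67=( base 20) 37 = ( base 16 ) 43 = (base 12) 57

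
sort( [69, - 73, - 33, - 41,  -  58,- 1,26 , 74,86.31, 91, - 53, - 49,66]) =[ - 73, - 58,  -  53,- 49,  -  41, - 33  ,-1, 26,66,69,74 , 86.31,91]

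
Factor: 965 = 5^1*193^1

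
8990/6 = 1498 + 1/3 = 1498.33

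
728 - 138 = 590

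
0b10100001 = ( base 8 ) 241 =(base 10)161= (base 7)320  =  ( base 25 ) 6b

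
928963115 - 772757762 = 156205353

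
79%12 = 7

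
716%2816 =716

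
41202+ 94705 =135907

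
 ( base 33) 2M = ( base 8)130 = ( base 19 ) 4c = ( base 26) 3a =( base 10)88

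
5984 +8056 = 14040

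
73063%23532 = 2467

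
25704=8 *3213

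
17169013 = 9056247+8112766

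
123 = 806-683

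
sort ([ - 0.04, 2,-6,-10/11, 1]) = [-6, - 10/11, - 0.04 , 1, 2] 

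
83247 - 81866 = 1381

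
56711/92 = 56711/92 = 616.42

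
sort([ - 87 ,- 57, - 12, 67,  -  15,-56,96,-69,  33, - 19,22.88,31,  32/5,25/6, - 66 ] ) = [-87, - 69, - 66,  -  57, - 56, -19,-15, - 12  ,  25/6,32/5,22.88, 31, 33, 67 , 96]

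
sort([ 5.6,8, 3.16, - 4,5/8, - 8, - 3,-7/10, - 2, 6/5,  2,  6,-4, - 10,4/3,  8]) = [ -10, - 8,-4, - 4 ,-3, - 2, - 7/10, 5/8,6/5,4/3, 2,3.16,5.6,6, 8, 8 ] 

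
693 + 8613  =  9306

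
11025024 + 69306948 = 80331972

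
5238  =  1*5238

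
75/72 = 1 +1/24 = 1.04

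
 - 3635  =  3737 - 7372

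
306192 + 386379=692571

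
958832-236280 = 722552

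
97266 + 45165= 142431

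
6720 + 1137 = 7857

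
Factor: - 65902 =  - 2^1*83^1*397^1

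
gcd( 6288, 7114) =2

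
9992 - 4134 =5858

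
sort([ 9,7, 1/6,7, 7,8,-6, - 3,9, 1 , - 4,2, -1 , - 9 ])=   [ - 9, - 6,  -  4, - 3, - 1,1/6, 1, 2, 7, 7, 7, 8, 9 , 9 ]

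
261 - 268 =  - 7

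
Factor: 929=929^1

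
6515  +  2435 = 8950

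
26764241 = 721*37121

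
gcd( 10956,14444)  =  4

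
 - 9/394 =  - 9/394 = - 0.02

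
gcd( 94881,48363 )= 3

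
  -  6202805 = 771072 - 6973877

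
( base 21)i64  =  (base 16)1f84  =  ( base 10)8068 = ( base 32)7s4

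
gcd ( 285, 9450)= 15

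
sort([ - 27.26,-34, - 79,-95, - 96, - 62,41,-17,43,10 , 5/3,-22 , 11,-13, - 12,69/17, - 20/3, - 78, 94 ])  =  [ - 96, - 95,- 79, - 78,  -  62, - 34, - 27.26, - 22, - 17,  -  13, - 12, - 20/3,5/3, 69/17, 10,11,41, 43,94] 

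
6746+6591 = 13337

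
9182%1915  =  1522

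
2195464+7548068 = 9743532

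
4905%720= 585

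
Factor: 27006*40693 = 1098955158 = 2^1 * 3^1*7^1*643^1*40693^1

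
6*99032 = 594192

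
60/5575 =12/1115= 0.01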